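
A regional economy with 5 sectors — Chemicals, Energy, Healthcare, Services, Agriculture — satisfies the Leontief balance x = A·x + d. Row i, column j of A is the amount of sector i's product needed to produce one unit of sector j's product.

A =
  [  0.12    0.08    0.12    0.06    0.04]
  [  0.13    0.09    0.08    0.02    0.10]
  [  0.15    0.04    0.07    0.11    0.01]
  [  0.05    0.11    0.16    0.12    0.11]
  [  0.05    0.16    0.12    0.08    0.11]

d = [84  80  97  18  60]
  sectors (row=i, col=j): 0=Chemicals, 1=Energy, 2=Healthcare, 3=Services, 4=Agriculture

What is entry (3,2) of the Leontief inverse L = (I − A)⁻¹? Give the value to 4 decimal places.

L[3,2] = 0.2673

Form M = I − A:
  [  0.88   -0.08   -0.12   -0.06   -0.04]
  [ -0.13    0.91   -0.08   -0.02   -0.10]
  [ -0.15   -0.04    0.93   -0.11   -0.01]
  [ -0.05   -0.11   -0.16    0.88   -0.11]
  [ -0.05   -0.16   -0.12   -0.08    0.89]
Leontief inverse L = M⁻¹:
  [  1.2033    0.1441    0.1992    0.1181    0.0871]
  [  0.2113    1.1600    0.1593    0.0744    0.1508]
  [  0.2230    0.0997    1.1482    0.1660    0.0546]
  [  0.1540    0.2024    0.2673    1.2013    0.1811]
  [  0.1495    0.2483    0.2187    0.1504    1.1793]
Total output x = L · d:
  x_0 = 1.2033·84 + 0.1441·80 + 0.1992·97 + 0.1181·18 + 0.0871·60 = 139.2848
  x_1 = 0.2113·84 + 1.1600·80 + 0.1593·97 + 0.0744·18 + 0.1508·60 = 136.3910
  x_2 = 0.2230·84 + 0.0997·80 + 1.1482·97 + 0.1660·18 + 0.0546·60 = 144.3547
  x_3 = 0.1540·84 + 0.2024·80 + 0.2673·97 + 1.2013·18 + 0.1811·60 = 87.5503
  x_4 = 0.1495·84 + 0.2483·80 + 0.2187·97 + 0.1504·18 + 1.1793·60 = 127.0937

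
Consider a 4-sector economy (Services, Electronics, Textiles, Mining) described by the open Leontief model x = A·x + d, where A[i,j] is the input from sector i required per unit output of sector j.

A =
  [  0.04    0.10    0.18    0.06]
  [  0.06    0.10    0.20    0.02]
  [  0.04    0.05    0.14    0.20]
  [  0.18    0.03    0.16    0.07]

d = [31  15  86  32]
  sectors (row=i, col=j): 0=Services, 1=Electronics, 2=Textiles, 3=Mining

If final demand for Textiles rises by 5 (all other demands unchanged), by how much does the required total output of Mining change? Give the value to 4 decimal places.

1.4088

Form M = I − A:
  [  0.96   -0.10   -0.18   -0.06]
  [ -0.06    0.90   -0.20   -0.02]
  [ -0.04   -0.05    0.86   -0.20]
  [ -0.18   -0.03   -0.16    0.93]
Leontief inverse L = M⁻¹:
  [  1.0876    0.1412    0.2855    0.1346]
  [  0.1023    1.1427    0.3051    0.0968]
  [  0.1107    0.0916    1.2593    0.2799]
  [  0.2329    0.0799    0.2818    1.1526]
Total output x = L · d:
  x_0 = 1.0876·31 + 0.1412·15 + 0.2855·86 + 0.1346·32 = 64.6969
  x_1 = 0.1023·31 + 1.1427·15 + 0.3051·86 + 0.0968·32 = 49.6508
  x_2 = 0.1107·31 + 0.0916·15 + 1.2593·86 + 0.2799·32 = 122.0663
  x_3 = 0.2329·31 + 0.0799·15 + 0.2818·86 + 1.1526·32 = 69.5329
Δx_3 = L[3,2] · Δd_2 = 0.2818 · 5 = 1.4088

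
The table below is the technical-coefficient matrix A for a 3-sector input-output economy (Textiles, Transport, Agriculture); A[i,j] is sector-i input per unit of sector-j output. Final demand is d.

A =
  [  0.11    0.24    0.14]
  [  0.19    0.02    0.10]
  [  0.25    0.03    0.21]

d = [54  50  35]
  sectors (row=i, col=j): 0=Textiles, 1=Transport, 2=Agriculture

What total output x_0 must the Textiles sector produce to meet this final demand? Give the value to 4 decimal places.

Form M = I − A:
  [  0.89   -0.24   -0.14]
  [ -0.19    0.98   -0.10]
  [ -0.25   -0.03    0.79]
Leontief inverse L = M⁻¹:
  [  1.2658    0.3181    0.2646]
  [  0.2874    1.0966    0.1897]
  [  0.4115    0.1423    1.3568]
Total output x = L · d:
  x_0 = 1.2658·54 + 0.3181·50 + 0.2646·35 = 93.5202
  x_1 = 0.2874·54 + 1.0966·50 + 0.1897·35 = 76.9909
  x_2 = 0.4115·54 + 0.1423·50 + 1.3568·35 = 76.8225

93.5202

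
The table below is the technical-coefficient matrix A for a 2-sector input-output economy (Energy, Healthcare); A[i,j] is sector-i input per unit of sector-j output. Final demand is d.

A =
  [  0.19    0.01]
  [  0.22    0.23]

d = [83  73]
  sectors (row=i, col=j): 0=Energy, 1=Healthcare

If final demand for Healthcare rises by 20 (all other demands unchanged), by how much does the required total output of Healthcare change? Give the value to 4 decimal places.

Form M = I − A:
  [  0.81   -0.01]
  [ -0.22    0.77]
Leontief inverse L = M⁻¹:
  [  1.2389    0.0161]
  [  0.3540    1.3033]
Total output x = L · d:
  x_0 = 1.2389·83 + 0.0161·73 = 104.0064
  x_1 = 0.3540·83 + 1.3033·73 = 124.5213
Δx_1 = L[1,1] · Δd_1 = 1.3033 · 20 = 26.0660

26.0660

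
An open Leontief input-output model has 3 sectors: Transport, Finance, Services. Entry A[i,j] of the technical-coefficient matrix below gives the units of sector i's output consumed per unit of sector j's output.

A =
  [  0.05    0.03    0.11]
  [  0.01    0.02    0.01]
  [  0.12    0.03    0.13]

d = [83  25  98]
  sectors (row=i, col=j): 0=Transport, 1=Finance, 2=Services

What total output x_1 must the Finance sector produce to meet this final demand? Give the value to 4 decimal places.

Form M = I − A:
  [  0.95   -0.03   -0.11]
  [ -0.01    0.98   -0.01]
  [ -0.12   -0.03    0.87]
Leontief inverse L = M⁻¹:
  [  1.0702    0.0369    0.1357]
  [  0.0124    1.0212    0.0133]
  [  0.1480    0.0403    1.1686]
Total output x = L · d:
  x_0 = 1.0702·83 + 0.0369·25 + 0.1357·98 = 103.0484
  x_1 = 0.0124·83 + 1.0212·25 + 0.0133·98 = 27.8660
  x_2 = 0.1480·83 + 0.0403·25 + 1.1686·98 = 127.8181

27.8660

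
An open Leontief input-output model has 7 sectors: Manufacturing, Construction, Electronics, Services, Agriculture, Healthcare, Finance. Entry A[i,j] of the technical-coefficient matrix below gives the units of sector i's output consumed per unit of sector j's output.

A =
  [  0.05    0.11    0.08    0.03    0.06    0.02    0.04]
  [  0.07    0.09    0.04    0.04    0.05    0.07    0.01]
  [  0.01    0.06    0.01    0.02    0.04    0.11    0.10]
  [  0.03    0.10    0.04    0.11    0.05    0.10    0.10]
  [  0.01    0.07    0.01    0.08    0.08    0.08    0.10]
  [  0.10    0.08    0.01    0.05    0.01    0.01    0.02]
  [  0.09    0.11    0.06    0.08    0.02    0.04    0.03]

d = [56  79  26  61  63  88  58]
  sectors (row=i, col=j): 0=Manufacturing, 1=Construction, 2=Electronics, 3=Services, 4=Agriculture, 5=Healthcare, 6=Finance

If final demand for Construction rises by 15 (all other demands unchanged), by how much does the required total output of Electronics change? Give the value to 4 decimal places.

Form M = I − A:
  [  0.95   -0.11   -0.08   -0.03   -0.06   -0.02   -0.04]
  [ -0.07    0.91   -0.04   -0.04   -0.05   -0.07   -0.01]
  [ -0.01   -0.06    0.99   -0.02   -0.04   -0.11   -0.10]
  [ -0.03   -0.10   -0.04    0.89   -0.05   -0.10   -0.10]
  [ -0.01   -0.07   -0.01   -0.08    0.92   -0.08   -0.10]
  [ -0.10   -0.08   -0.01   -0.05   -0.01    0.99   -0.02]
  [ -0.09   -0.11   -0.06   -0.08   -0.02   -0.04    0.97]
Leontief inverse L = M⁻¹:
  [  1.0825    0.1660    0.1028    0.0645    0.0899    0.0618    0.0741]
  [  0.1029    1.1434    0.0617    0.0727    0.0775    0.1050    0.0400]
  [  0.0478    0.1116    1.0302    0.0542    0.0611    0.1387    0.1241]
  [  0.0816    0.1803    0.0722    1.1655    0.0864    0.1530    0.1449]
  [  0.0520    0.1355    0.0356    0.1277    1.1105    0.1228    0.1374]
  [  0.1254    0.1243    0.0316    0.0755    0.0326    1.0369    0.0422]
  [  0.1280    0.1748    0.0882    0.1194    0.0523    0.0841    1.0665]
Total output x = L · d:
  x_0 = 1.0825·56 + 0.1660·79 + 0.1028·26 + 0.0645·61 + 0.0899·63 + 0.0618·88 + 0.0741·58 = 95.7393
  x_1 = 0.1029·56 + 1.1434·79 + 0.0617·26 + 0.0727·61 + 0.0775·63 + 0.1050·88 + 0.0400·58 = 118.5766
  x_2 = 0.0478·56 + 0.1116·79 + 1.0302·26 + 0.0542·61 + 0.0611·63 + 0.1387·88 + 0.1241·58 = 64.8381
  x_3 = 0.0816·56 + 0.1803·79 + 0.0722·26 + 1.1655·61 + 0.0864·63 + 0.1530·88 + 0.1449·58 = 119.0897
  x_4 = 0.0520·56 + 0.1355·79 + 0.0356·26 + 0.1277·61 + 1.1105·63 + 0.1228·88 + 0.1374·58 = 111.0716
  x_5 = 0.1254·56 + 0.1243·79 + 0.0316·26 + 0.0755·61 + 0.0326·63 + 1.0369·88 + 0.0422·58 = 118.0161
  x_6 = 0.1280·56 + 0.1748·79 + 0.0882·26 + 0.1194·61 + 0.0523·63 + 0.0841·88 + 1.0665·58 = 103.1129
Δx_2 = L[2,1] · Δd_1 = 0.1116 · 15 = 1.6733

1.6733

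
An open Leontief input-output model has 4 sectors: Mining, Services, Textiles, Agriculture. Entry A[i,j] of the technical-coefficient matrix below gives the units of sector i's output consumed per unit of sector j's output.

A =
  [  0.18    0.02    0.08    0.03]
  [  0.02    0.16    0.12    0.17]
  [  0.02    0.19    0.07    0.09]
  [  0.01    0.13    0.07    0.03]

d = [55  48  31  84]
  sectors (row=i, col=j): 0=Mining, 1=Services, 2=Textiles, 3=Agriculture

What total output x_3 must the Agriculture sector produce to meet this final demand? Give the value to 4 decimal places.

Form M = I − A:
  [  0.82   -0.02   -0.08   -0.03]
  [ -0.02    0.84   -0.12   -0.17]
  [ -0.02   -0.19    0.93   -0.09]
  [ -0.01   -0.13   -0.07    0.97]
Leontief inverse L = M⁻¹:
  [  1.2247    0.0653    0.1183    0.0603]
  [  0.0385    1.2706    0.1854    0.2411]
  [  0.0362    0.2795    1.1261    0.1546]
  [  0.0204    0.1911    0.1073    1.0750]
Total output x = L · d:
  x_0 = 1.2247·55 + 0.0653·48 + 0.1183·31 + 0.0603·84 = 79.2240
  x_1 = 0.0385·55 + 1.2706·48 + 0.1854·31 + 0.2411·84 = 89.1041
  x_2 = 0.0362·55 + 0.2795·48 + 1.1261·31 + 0.1546·84 = 63.2983
  x_3 = 0.0204·55 + 0.1911·48 + 0.1073·31 + 1.0750·84 = 103.9244

103.9244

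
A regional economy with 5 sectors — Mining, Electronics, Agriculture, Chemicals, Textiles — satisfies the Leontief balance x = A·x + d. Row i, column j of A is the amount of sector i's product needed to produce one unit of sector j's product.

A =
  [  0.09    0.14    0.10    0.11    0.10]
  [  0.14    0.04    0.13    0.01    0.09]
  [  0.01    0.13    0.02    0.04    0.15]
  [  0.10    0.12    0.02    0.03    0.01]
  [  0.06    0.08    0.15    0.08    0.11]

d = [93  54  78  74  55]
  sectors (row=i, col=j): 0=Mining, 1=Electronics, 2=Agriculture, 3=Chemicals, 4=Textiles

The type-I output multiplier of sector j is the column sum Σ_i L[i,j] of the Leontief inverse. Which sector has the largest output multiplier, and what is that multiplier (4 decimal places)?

Electronics (1.8574)

Form M = I − A:
  [  0.91   -0.14   -0.10   -0.11   -0.10]
  [ -0.14    0.96   -0.13   -0.01   -0.09]
  [ -0.01   -0.13    0.98   -0.04   -0.15]
  [ -0.10   -0.12   -0.02    0.97   -0.01]
  [ -0.06   -0.08   -0.15   -0.08    0.89]
Leontief inverse L = M⁻¹:
  [  1.1658    0.2298    0.1812    0.1574    0.1865]
  [  0.1910    1.1167    0.1944    0.0550    0.1678]
  [  0.0615    0.1820    1.0842    0.0708    0.2088]
  [  0.1463    0.1673    0.0673    1.0567    0.0566]
  [  0.1193    0.1616    0.2185    0.1225    1.1915]
Total output x = L · d:
  x_0 = 1.1658·93 + 0.2298·54 + 0.1812·78 + 0.1574·74 + 0.1865·55 = 156.8759
  x_1 = 0.1910·93 + 1.1167·54 + 0.1944·78 + 0.0550·74 + 0.1678·55 = 106.5368
  x_2 = 0.0615·93 + 0.1820·54 + 1.0842·78 + 0.0708·74 + 0.2088·55 = 116.8421
  x_3 = 0.1463·93 + 0.1673·54 + 0.0673·78 + 1.0567·74 + 0.0566·55 = 109.1994
  x_4 = 0.1193·93 + 0.1616·54 + 0.2185·78 + 0.1225·74 + 1.1915·55 = 111.4582
Output multipliers (column sums of L):
  Mining: 1.6840
  Electronics: 1.8574
  Agriculture: 1.7457
  Chemicals: 1.4624
  Textiles: 1.8113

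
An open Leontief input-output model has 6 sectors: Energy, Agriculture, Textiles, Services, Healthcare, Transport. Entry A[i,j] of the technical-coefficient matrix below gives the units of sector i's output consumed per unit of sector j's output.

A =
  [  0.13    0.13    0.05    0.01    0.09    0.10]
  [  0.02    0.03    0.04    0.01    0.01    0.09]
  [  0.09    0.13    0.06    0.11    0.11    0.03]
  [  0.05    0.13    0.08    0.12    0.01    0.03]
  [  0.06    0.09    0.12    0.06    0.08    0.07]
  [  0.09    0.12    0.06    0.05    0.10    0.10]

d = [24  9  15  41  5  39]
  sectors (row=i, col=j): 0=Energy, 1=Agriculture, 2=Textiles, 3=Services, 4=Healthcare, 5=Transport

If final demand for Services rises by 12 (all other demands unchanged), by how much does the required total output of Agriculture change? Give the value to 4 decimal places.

Form M = I − A:
  [  0.87   -0.13   -0.05   -0.01   -0.09   -0.10]
  [ -0.02    0.97   -0.04   -0.01   -0.01   -0.09]
  [ -0.09   -0.13    0.94   -0.11   -0.11   -0.03]
  [ -0.05   -0.13   -0.08    0.88   -0.01   -0.03]
  [ -0.06   -0.09   -0.12   -0.06    0.92   -0.07]
  [ -0.09   -0.12   -0.06   -0.05   -0.10    0.90]
Leontief inverse L = M⁻¹:
  [  1.1966    0.2167    0.1074    0.0496    0.1514    0.1716]
  [  0.0475    1.0677    0.0627    0.0297    0.0369    0.1180]
  [  0.1513    0.2190    1.1217    0.1609    0.1633    0.0942]
  [  0.0954    0.1991    0.1235    1.1627    0.0473    0.0771]
  [  0.1204    0.1760    0.1767    0.1103    1.1370    0.1290]
  [  0.1548    0.2092    0.1204    0.0965    0.1599    1.1689]
Total output x = L · d:
  x_0 = 1.1966·24 + 0.2167·9 + 0.1074·15 + 0.0496·41 + 0.1514·5 + 0.1716·39 = 41.7608
  x_1 = 0.0475·24 + 1.0677·9 + 0.0627·15 + 0.0297·41 + 0.0369·5 + 0.1180·39 = 17.6960
  x_2 = 0.1513·24 + 0.2190·9 + 1.1217·15 + 0.1609·41 + 0.1633·5 + 0.0942·39 = 33.5153
  x_3 = 0.0954·24 + 0.1991·9 + 0.1235·15 + 1.1627·41 + 0.0473·5 + 0.0771·39 = 56.8474
  x_4 = 0.1204·24 + 0.1760·9 + 0.1767·15 + 0.1103·41 + 1.1370·5 + 0.1290·39 = 22.3622
  x_5 = 0.1548·24 + 0.2092·9 + 0.1204·15 + 0.0965·41 + 0.1599·5 + 1.1689·39 = 57.7461
Δx_1 = L[1,3] · Δd_3 = 0.0297 · 12 = 0.3568

0.3568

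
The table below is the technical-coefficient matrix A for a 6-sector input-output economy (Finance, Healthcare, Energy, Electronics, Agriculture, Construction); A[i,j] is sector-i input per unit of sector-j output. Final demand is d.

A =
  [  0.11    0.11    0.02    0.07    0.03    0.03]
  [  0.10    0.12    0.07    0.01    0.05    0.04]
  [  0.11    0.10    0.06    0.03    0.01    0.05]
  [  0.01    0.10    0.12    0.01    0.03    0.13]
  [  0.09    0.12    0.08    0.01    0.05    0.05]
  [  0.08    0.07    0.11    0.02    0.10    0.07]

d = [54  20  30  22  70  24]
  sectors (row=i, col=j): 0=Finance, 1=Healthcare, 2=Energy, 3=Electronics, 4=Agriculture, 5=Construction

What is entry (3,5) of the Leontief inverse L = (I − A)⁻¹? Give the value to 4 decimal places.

Form M = I − A:
  [  0.89   -0.11   -0.02   -0.07   -0.03   -0.03]
  [ -0.10    0.88   -0.07   -0.01   -0.05   -0.04]
  [ -0.11   -0.10    0.94   -0.03   -0.01   -0.05]
  [ -0.01   -0.10   -0.12    0.99   -0.03   -0.13]
  [ -0.09   -0.12   -0.08   -0.01    0.95   -0.05]
  [ -0.08   -0.07   -0.11   -0.02   -0.10    0.93]
Leontief inverse L = M⁻¹:
  [  1.1632    0.1750    0.0612    0.0877    0.0561    0.0636]
  [  0.1617    1.1885    0.1105    0.0290    0.0772    0.0705]
  [  0.1652    0.1621    1.0980    0.0486    0.0353    0.0800]
  [  0.0724    0.1666    0.1696    1.0260    0.0627    0.1654]
  [  0.1532    0.1899    0.1224    0.0290    1.0783    0.0817]
  [  0.1498    0.1477    0.1603    0.0407    0.1321    1.1079]
Total output x = L · d:
  x_0 = 1.1632·54 + 0.1750·20 + 0.0612·30 + 0.0877·22 + 0.0561·70 + 0.0636·24 = 75.5296
  x_1 = 0.1617·54 + 1.1885·20 + 0.1105·30 + 0.0290·22 + 0.0772·70 + 0.0705·24 = 43.5444
  x_2 = 0.1652·54 + 0.1621·20 + 1.0980·30 + 0.0486·22 + 0.0353·70 + 0.0800·24 = 50.5614
  x_3 = 0.0724·54 + 0.1666·20 + 0.1696·30 + 1.0260·22 + 0.0627·70 + 0.1654·24 = 43.2597
  x_4 = 0.1532·54 + 0.1899·20 + 0.1224·30 + 0.0290·22 + 1.0783·70 + 0.0817·24 = 93.8205
  x_5 = 0.1498·54 + 0.1477·20 + 0.1603·30 + 0.0407·22 + 0.1321·70 + 1.1079·24 = 52.5801

L[3,5] = 0.1654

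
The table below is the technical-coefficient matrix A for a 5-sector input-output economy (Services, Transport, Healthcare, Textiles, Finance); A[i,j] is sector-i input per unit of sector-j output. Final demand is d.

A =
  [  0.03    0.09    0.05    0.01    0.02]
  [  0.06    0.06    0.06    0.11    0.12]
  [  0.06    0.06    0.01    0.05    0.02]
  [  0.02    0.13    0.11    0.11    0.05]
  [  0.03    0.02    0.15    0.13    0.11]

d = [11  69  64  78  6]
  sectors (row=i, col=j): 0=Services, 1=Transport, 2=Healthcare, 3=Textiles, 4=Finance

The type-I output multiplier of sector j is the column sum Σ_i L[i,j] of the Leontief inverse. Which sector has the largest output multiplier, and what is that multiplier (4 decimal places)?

Textiles (1.6355)

Form M = I − A:
  [  0.97   -0.09   -0.05   -0.01   -0.02]
  [ -0.06    0.94   -0.06   -0.11   -0.12]
  [ -0.06   -0.06    0.99   -0.05   -0.02]
  [ -0.02   -0.13   -0.11    0.89   -0.05]
  [ -0.03   -0.02   -0.15   -0.13    0.89]
Leontief inverse L = M⁻¹:
  [  1.0441    0.1102    0.0697    0.0354    0.0419]
  [  0.0840    1.1059    0.1146    0.1679    0.1630]
  [  0.0719    0.0841    1.0333    0.0752    0.0404]
  [  0.0478    0.1783    0.1574    1.1688    0.0943]
  [  0.0562    0.0688    0.2021    0.1884    1.1493]
Total output x = L · d:
  x_0 = 1.0441·11 + 0.1102·69 + 0.0697·64 + 0.0354·78 + 0.0419·6 = 26.5595
  x_1 = 0.0840·11 + 1.1059·69 + 0.1146·64 + 0.1679·78 + 0.1630·6 = 98.6366
  x_2 = 0.0719·11 + 0.0841·69 + 1.0333·64 + 0.0752·78 + 0.0404·6 = 78.8291
  x_3 = 0.0478·11 + 0.1783·69 + 0.1574·64 + 1.1688·78 + 0.0943·6 = 114.6284
  x_4 = 0.0562·11 + 0.0688·69 + 0.2021·64 + 0.1884·78 + 1.1493·6 = 39.8827
Output multipliers (column sums of L):
  Services: 1.3039
  Transport: 1.5472
  Healthcare: 1.5770
  Textiles: 1.6355
  Finance: 1.4888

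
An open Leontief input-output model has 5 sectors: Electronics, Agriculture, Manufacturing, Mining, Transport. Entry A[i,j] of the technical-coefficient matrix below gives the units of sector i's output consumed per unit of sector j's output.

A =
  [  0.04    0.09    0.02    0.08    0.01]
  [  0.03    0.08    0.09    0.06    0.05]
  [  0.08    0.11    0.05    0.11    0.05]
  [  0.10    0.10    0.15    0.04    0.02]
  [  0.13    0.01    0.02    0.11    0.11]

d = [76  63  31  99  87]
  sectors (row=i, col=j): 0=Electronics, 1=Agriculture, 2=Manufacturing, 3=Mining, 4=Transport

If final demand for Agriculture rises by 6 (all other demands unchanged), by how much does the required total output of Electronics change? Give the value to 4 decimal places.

Form M = I − A:
  [  0.96   -0.09   -0.02   -0.08   -0.01]
  [ -0.03    0.92   -0.09   -0.06   -0.05]
  [ -0.08   -0.11    0.95   -0.11   -0.05]
  [ -0.10   -0.10   -0.15    0.96   -0.02]
  [ -0.13   -0.01   -0.02   -0.11    0.89]
Leontief inverse L = M⁻¹:
  [  1.0639    0.1218    0.0510    0.1049    0.0240]
  [  0.0654    1.1197    0.1245    0.0980    0.0728]
  [  0.1227    0.1607    1.0964    0.1546    0.0755]
  [  0.1405    0.1555    0.1908    1.0902    0.0455]
  [  0.1763    0.0532    0.0571    0.1546    1.1352]
Total output x = L · d:
  x_0 = 1.0639·76 + 0.1218·63 + 0.0510·31 + 0.1049·99 + 0.0240·87 = 102.5852
  x_1 = 0.0654·76 + 1.1197·63 + 0.1245·31 + 0.0980·99 + 0.0728·87 = 95.4148
  x_2 = 0.1227·76 + 0.1607·63 + 1.0964·31 + 0.1546·99 + 0.0755·87 = 75.3082
  x_3 = 0.1405·76 + 0.1555·63 + 0.1908·31 + 1.0902·99 + 0.0455·87 = 138.2792
  x_4 = 0.1763·76 + 0.0532·63 + 0.0571·31 + 0.1546·99 + 1.1352·87 = 132.5922
Δx_0 = L[0,1] · Δd_1 = 0.1218 · 6 = 0.7310

0.7310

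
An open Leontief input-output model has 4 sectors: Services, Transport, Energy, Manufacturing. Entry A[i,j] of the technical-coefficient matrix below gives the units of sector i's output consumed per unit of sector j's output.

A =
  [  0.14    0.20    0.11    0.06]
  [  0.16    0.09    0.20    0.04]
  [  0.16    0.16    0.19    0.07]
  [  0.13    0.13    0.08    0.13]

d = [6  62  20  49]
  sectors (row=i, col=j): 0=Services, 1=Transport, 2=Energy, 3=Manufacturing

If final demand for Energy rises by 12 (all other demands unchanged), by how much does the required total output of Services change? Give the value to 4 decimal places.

3.3126

Form M = I − A:
  [  0.86   -0.20   -0.11   -0.06]
  [ -0.16    0.91   -0.20   -0.04]
  [ -0.16   -0.16    0.81   -0.07]
  [ -0.13   -0.13   -0.08    0.87]
Leontief inverse L = M⁻¹:
  [  1.2990    0.3523    0.2760    0.1280]
  [  0.3157    1.2473    0.3615    0.1082]
  [  0.3425    0.3393    1.3797    0.1502]
  [  0.2728    0.2702    0.2221    1.1985]
Total output x = L · d:
  x_0 = 1.2990·6 + 0.3523·62 + 0.2760·20 + 0.1280·49 = 41.4315
  x_1 = 0.3157·6 + 1.2473·62 + 0.3615·20 + 0.1082·49 = 91.7597
  x_2 = 0.3425·6 + 0.3393·62 + 1.3797·20 + 0.1502·49 = 58.0493
  x_3 = 0.2728·6 + 0.2702·62 + 0.2221·20 + 1.1985·49 = 81.5618
Δx_0 = L[0,2] · Δd_2 = 0.2760 · 12 = 3.3126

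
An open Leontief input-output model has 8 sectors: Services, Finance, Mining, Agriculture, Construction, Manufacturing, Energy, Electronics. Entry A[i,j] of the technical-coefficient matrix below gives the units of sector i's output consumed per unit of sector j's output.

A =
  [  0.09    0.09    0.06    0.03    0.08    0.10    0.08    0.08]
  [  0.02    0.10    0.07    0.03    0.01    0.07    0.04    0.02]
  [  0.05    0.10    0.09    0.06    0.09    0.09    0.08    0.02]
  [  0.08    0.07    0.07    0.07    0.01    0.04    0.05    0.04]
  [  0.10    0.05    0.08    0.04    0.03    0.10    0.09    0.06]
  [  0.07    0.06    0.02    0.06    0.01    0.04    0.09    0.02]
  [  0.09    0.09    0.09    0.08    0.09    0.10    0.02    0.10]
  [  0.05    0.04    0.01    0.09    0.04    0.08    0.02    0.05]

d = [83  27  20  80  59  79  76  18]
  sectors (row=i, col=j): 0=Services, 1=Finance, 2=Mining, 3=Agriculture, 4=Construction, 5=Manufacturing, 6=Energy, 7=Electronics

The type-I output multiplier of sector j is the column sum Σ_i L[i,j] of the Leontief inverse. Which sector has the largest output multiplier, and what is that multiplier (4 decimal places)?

Manufacturing (2.2024)

Form M = I − A:
  [  0.91   -0.09   -0.06   -0.03   -0.08   -0.10   -0.08   -0.08]
  [ -0.02    0.90   -0.07   -0.03   -0.01   -0.07   -0.04   -0.02]
  [ -0.05   -0.10    0.91   -0.06   -0.09   -0.09   -0.08   -0.02]
  [ -0.08   -0.07   -0.07    0.93   -0.01   -0.04   -0.05   -0.04]
  [ -0.10   -0.05   -0.08   -0.04    0.97   -0.10   -0.09   -0.06]
  [ -0.07   -0.06   -0.02   -0.06   -0.01    0.96   -0.09   -0.02]
  [ -0.09   -0.09   -0.09   -0.08   -0.09   -0.10    0.98   -0.10]
  [ -0.05   -0.04   -0.01   -0.09   -0.04   -0.08   -0.02    0.95]
Leontief inverse L = M⁻¹:
  [  1.1705    0.1806    0.1309    0.0965    0.1332    0.1925    0.1513    0.1376]
  [  0.0617    1.1554    0.1127    0.0676    0.0388    0.1205    0.0805    0.0482]
  [  0.1267    0.1893    1.1631    0.1227    0.1403    0.1775    0.1499    0.0727]
  [  0.1356    0.1372    0.1227    1.1171    0.0491    0.1043    0.0994    0.0797]
  [  0.1747    0.1346    0.1455    0.1022    1.0823    0.1843    0.1555    0.1135]
  [  0.1206    0.1186    0.0665    0.1016    0.0443    1.0965    0.1312    0.0580]
  [  0.1744    0.1852    0.1645    0.1506    0.1435    0.1957    1.0977    0.1571]
  [  0.0996    0.0927    0.0507    0.1311    0.0671    0.1312    0.0631    1.0832]
Total output x = L · d:
  x_0 = 1.1705·83 + 0.1806·27 + 0.1309·20 + 0.0965·80 + 0.1332·59 + 0.1925·79 + 0.1513·76 + 0.1376·18 = 149.4051
  x_1 = 0.0617·83 + 1.1554·27 + 0.1127·20 + 0.0676·80 + 0.0388·59 + 0.1205·79 + 0.0805·76 + 0.0482·18 = 62.7676
  x_2 = 0.1267·83 + 0.1893·27 + 1.1631·20 + 0.1227·80 + 0.1403·59 + 0.1775·79 + 0.1499·76 + 0.0727·18 = 83.7082
  x_3 = 0.1356·83 + 0.1372·27 + 0.1227·20 + 1.1171·80 + 0.0491·59 + 0.1043·79 + 0.0994·76 + 0.0797·18 = 126.9052
  x_4 = 0.1747·83 + 0.1346·27 + 0.1455·20 + 0.1022·80 + 1.0823·59 + 0.1843·79 + 0.1555·76 + 0.1135·18 = 121.4896
  x_5 = 0.1206·83 + 0.1186·27 + 0.0665·20 + 0.1016·80 + 0.0443·59 + 1.0965·79 + 0.1312·76 + 0.0580·18 = 122.9112
  x_6 = 0.1744·83 + 0.1852·27 + 0.1645·20 + 0.1506·80 + 0.1435·59 + 0.1957·79 + 1.0977·76 + 0.1571·18 = 144.9943
  x_7 = 0.0996·83 + 0.0927·27 + 0.0507·20 + 0.1311·80 + 0.0671·59 + 0.1312·79 + 0.0631·76 + 1.0832·18 = 60.8757
Output multipliers (column sums of L):
  Services: 2.0637
  Finance: 2.1937
  Mining: 1.9567
  Agriculture: 1.8892
  Construction: 1.6986
  Manufacturing: 2.2024
  Energy: 1.9285
  Electronics: 1.7500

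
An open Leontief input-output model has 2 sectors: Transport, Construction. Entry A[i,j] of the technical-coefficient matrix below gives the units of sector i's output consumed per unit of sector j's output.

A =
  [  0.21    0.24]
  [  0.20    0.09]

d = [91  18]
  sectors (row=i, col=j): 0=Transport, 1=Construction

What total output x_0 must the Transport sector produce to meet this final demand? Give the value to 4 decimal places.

Form M = I − A:
  [  0.79   -0.24]
  [ -0.20    0.91]
Leontief inverse L = M⁻¹:
  [  1.3564    0.3577]
  [  0.2981    1.1775]
Total output x = L · d:
  x_0 = 1.3564·91 + 0.3577·18 = 129.8703
  x_1 = 0.2981·91 + 1.1775·18 = 48.3231

129.8703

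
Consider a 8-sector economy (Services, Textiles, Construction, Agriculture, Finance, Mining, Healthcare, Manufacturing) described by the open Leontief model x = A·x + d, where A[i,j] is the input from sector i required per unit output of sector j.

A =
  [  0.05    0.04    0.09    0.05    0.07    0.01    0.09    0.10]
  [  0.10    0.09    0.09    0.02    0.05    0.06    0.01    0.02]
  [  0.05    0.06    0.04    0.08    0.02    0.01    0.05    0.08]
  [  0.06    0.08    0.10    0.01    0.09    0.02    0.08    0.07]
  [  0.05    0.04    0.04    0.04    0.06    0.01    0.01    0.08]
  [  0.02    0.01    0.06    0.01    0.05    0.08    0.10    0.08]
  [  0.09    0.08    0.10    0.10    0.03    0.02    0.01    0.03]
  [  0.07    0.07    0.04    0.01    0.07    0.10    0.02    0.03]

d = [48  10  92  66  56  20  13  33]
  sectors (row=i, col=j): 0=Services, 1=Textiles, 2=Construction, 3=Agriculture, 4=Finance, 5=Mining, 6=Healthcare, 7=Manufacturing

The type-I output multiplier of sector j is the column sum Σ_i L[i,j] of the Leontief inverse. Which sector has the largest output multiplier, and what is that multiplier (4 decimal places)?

Form M = I − A:
  [  0.95   -0.04   -0.09   -0.05   -0.07   -0.01   -0.09   -0.10]
  [ -0.10    0.91   -0.09   -0.02   -0.05   -0.06   -0.01   -0.02]
  [ -0.05   -0.06    0.96   -0.08   -0.02   -0.01   -0.05   -0.08]
  [ -0.06   -0.08   -0.10    0.99   -0.09   -0.02   -0.08   -0.07]
  [ -0.05   -0.04   -0.04   -0.04    0.94   -0.01   -0.01   -0.08]
  [ -0.02   -0.01   -0.06   -0.01   -0.05    0.92   -0.10   -0.08]
  [ -0.09   -0.08   -0.10   -0.10   -0.03   -0.02    0.99   -0.03]
  [ -0.07   -0.07   -0.04   -0.01   -0.07   -0.10   -0.02    0.97]
Leontief inverse L = M⁻¹:
  [  1.1060    0.0945    0.1486    0.0890    0.1166    0.0422    0.1247    0.1516]
  [  0.1464    1.1338    0.1425    0.0519    0.0906    0.0879    0.0474    0.0702]
  [  0.0955    0.1048    1.0898    0.1071    0.0596    0.0375    0.0803    0.1201]
  [  0.1168    0.1339    0.1588    1.0503    0.1353    0.0518    0.1139    0.1226]
  [  0.0857    0.0745    0.0774    0.0612    1.0931    0.0331    0.0341    0.1151]
  [  0.0628    0.0503    0.1066    0.0419    0.0859    1.1100    0.1304    0.1220]
  [  0.1411    0.1309    0.1583    0.1330    0.0757    0.0473    1.0502    0.0825]
  [  0.1111    0.1076    0.0874    0.0369    0.1081    0.1293    0.0545    1.0757]
Total output x = L · d:
  x_0 = 1.1060·48 + 0.0945·10 + 0.1486·92 + 0.0890·66 + 0.1166·56 + 0.0422·20 + 0.1247·13 + 0.1516·33 = 87.5813
  x_1 = 0.1464·48 + 1.1338·10 + 0.1425·92 + 0.0519·66 + 0.0906·56 + 0.0879·20 + 0.0474·13 + 0.0702·33 = 44.6641
  x_2 = 0.0955·48 + 0.1048·10 + 1.0898·92 + 0.1071·66 + 0.0596·56 + 0.0375·20 + 0.0803·13 + 0.1201·33 = 122.0612
  x_3 = 0.1168·48 + 0.1339·10 + 0.1588·92 + 1.0503·66 + 0.1353·56 + 0.0518·20 + 0.1139·13 + 0.1226·33 = 105.0128
  x_4 = 0.0857·48 + 0.0745·10 + 0.0774·92 + 0.0612·66 + 1.0931·56 + 0.0331·20 + 0.0341·13 + 0.1151·33 = 82.1333
  x_5 = 0.0628·48 + 0.0503·10 + 0.1066·92 + 0.0419·66 + 0.0859·56 + 1.1100·20 + 0.1304·13 + 0.1220·33 = 48.8216
  x_6 = 0.1411·48 + 0.1309·10 + 0.1583·92 + 0.1330·66 + 0.0757·56 + 0.0473·20 + 1.0502·13 + 0.0825·33 = 52.9851
  x_7 = 0.1111·48 + 0.1076·10 + 0.0874·92 + 0.0369·66 + 0.1081·56 + 0.1293·20 + 0.0545·13 + 1.0757·33 = 61.7329
Output multipliers (column sums of L):
  Services: 1.8655
  Textiles: 1.8302
  Construction: 1.9694
  Agriculture: 1.5713
  Finance: 1.7650
  Mining: 1.5391
  Healthcare: 1.6355
  Manufacturing: 1.8599

Construction (1.9694)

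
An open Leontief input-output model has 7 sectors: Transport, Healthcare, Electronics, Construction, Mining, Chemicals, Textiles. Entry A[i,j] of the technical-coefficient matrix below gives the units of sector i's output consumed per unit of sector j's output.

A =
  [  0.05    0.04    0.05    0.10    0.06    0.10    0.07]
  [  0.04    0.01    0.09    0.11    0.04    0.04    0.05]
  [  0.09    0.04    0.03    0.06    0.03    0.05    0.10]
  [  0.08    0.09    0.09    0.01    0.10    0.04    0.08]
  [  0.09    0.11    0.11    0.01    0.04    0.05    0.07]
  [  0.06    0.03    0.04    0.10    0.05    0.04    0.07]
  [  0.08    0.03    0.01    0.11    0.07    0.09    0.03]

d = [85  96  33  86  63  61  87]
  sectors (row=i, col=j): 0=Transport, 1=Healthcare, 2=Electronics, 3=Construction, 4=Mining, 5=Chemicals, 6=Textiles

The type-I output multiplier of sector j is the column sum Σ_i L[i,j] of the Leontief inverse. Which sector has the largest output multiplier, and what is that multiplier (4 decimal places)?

Construction (1.8801)

Form M = I − A:
  [  0.95   -0.04   -0.05   -0.10   -0.06   -0.10   -0.07]
  [ -0.04    0.99   -0.09   -0.11   -0.04   -0.04   -0.05]
  [ -0.09   -0.04    0.97   -0.06   -0.03   -0.05   -0.10]
  [ -0.08   -0.09   -0.09    0.99   -0.10   -0.04   -0.08]
  [ -0.09   -0.11   -0.11   -0.01    0.96   -0.05   -0.07]
  [ -0.06   -0.03   -0.04   -0.10   -0.05    0.96   -0.07]
  [ -0.08   -0.03   -0.01   -0.11   -0.07   -0.09    0.97]
Leontief inverse L = M⁻¹:
  [  1.1092    0.0836    0.0993    0.1574    0.1092    0.1483    0.1262]
  [  0.0901    1.0472    0.1294    0.1530    0.0805    0.0795    0.0980]
  [  0.1392    0.0745    1.0692    0.1137    0.0727    0.0955    0.1456]
  [  0.1405    0.1321    0.1408    1.0736    0.1453    0.0926    0.1372]
  [  0.1471    0.1465    0.1566    0.0758    1.0842    0.1010    0.1261]
  [  0.1099    0.0677    0.0819    0.1468    0.0924    1.0821    0.1167]
  [  0.1324    0.0719    0.0581    0.1597    0.1155    0.1339    1.0814]
Total output x = L · d:
  x_0 = 1.1092·85 + 0.0836·96 + 0.0993·33 + 0.1574·86 + 0.1092·63 + 0.1483·61 + 0.1262·87 = 146.0238
  x_1 = 0.0901·85 + 1.0472·96 + 0.1294·33 + 0.1530·86 + 0.0805·63 + 0.0795·61 + 0.0980·87 = 144.0799
  x_2 = 0.1392·85 + 0.0745·96 + 1.0692·33 + 0.1137·86 + 0.0727·63 + 0.0955·61 + 0.1456·87 = 87.1207
  x_3 = 0.1405·85 + 0.1321·96 + 0.1408·33 + 1.0736·86 + 0.1453·63 + 0.0926·61 + 0.1372·87 = 148.3355
  x_4 = 0.1471·85 + 0.1465·96 + 0.1566·33 + 0.0758·86 + 1.0842·63 + 0.1010·61 + 0.1261·87 = 123.6961
  x_5 = 0.1099·85 + 0.0677·96 + 0.0819·33 + 0.1468·86 + 0.0924·63 + 1.0821·61 + 0.1167·87 = 113.1463
  x_6 = 0.1324·85 + 0.0719·96 + 0.0581·33 + 0.1597·86 + 0.1155·63 + 0.1339·61 + 1.0814·87 = 143.3343
Output multipliers (column sums of L):
  Transport: 1.8684
  Healthcare: 1.6235
  Electronics: 1.7354
  Construction: 1.8801
  Mining: 1.6999
  Chemicals: 1.7329
  Textiles: 1.8311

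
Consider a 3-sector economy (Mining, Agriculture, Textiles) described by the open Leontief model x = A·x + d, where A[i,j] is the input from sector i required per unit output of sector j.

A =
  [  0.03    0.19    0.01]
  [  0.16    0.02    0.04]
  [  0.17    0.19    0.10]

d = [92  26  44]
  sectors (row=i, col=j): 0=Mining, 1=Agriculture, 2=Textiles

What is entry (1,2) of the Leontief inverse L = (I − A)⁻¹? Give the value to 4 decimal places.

Form M = I − A:
  [  0.97   -0.19   -0.01]
  [ -0.16    0.98   -0.04]
  [ -0.17   -0.19    0.90]
Leontief inverse L = M⁻¹:
  [  1.0695    0.2115    0.0213]
  [  0.1845    1.0658    0.0494]
  [  0.2410    0.2649    1.1256]
Total output x = L · d:
  x_0 = 1.0695·92 + 0.2115·26 + 0.0213·44 = 104.8330
  x_1 = 0.1845·92 + 1.0658·26 + 0.0494·44 = 46.8536
  x_2 = 0.2410·92 + 0.2649·26 + 1.1256·44 = 78.5820

L[1,2] = 0.0494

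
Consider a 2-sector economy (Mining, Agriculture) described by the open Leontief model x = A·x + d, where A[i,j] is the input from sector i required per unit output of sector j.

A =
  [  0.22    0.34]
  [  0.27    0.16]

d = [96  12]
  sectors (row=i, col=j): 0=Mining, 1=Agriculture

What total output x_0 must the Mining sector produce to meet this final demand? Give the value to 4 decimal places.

150.3727

Form M = I − A:
  [  0.78   -0.34]
  [ -0.27    0.84]
Leontief inverse L = M⁻¹:
  [  1.4909    0.6035]
  [  0.4792    1.3845]
Total output x = L · d:
  x_0 = 1.4909·96 + 0.6035·12 = 150.3727
  x_1 = 0.4792·96 + 1.3845·12 = 62.6198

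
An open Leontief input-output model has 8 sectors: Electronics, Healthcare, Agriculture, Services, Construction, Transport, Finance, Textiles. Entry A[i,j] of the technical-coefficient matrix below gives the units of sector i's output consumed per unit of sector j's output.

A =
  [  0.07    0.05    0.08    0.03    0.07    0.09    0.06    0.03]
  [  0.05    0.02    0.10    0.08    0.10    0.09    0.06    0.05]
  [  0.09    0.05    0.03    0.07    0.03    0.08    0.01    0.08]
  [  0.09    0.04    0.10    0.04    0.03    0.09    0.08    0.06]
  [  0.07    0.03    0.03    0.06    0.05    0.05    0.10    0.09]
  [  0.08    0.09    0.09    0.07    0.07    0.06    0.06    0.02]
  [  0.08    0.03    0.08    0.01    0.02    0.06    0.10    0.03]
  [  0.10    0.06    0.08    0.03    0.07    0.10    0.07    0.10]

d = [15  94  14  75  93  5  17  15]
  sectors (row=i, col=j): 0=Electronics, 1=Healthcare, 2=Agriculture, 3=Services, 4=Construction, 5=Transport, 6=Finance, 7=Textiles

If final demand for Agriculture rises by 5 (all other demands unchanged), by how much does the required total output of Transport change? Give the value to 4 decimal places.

0.8394

Form M = I − A:
  [  0.93   -0.05   -0.08   -0.03   -0.07   -0.09   -0.06   -0.03]
  [ -0.05    0.98   -0.10   -0.08   -0.10   -0.09   -0.06   -0.05]
  [ -0.09   -0.05    0.97   -0.07   -0.03   -0.08   -0.01   -0.08]
  [ -0.09   -0.04   -0.10    0.96   -0.03   -0.09   -0.08   -0.06]
  [ -0.07   -0.03   -0.03   -0.06    0.95   -0.05   -0.10   -0.09]
  [ -0.08   -0.09   -0.09   -0.07   -0.07    0.94   -0.06   -0.02]
  [ -0.08   -0.03   -0.08   -0.01   -0.02   -0.06    0.90   -0.03]
  [ -0.10   -0.06   -0.08   -0.03   -0.07   -0.10   -0.07    0.90]
Leontief inverse L = M⁻¹:
  [  1.1447    0.0965    0.1480    0.0779    0.1222    0.1619    0.1220    0.0817]
  [  0.1380    1.0736    0.1770    0.1340    0.1568    0.1727    0.1324    0.1128]
  [  0.1617    0.0955    1.0989    0.1141    0.0825    0.1517    0.0689    0.1299]
  [  0.1741    0.0925    0.1767    1.0908    0.0869    0.1714    0.1469    0.1168]
  [  0.1472    0.0759    0.1017    0.1024    1.1012    0.1243    0.1669    0.1434]
  [  0.1634    0.1396    0.1679    0.1242    0.1287    1.1425    0.1297    0.0790]
  [  0.1434    0.0689    0.1378    0.0472    0.0621    0.1210    1.1515    0.0713]
  [  0.1973    0.1206    0.1691    0.0895    0.1390    0.1947    0.1504    1.1686]
Total output x = L · d:
  x_0 = 1.1447·15 + 0.0965·94 + 0.1480·14 + 0.0779·75 + 0.1222·93 + 0.1619·5 + 0.1220·17 + 0.0817·15 = 49.6220
  x_1 = 0.1380·15 + 1.0736·94 + 0.1770·14 + 0.1340·75 + 0.1568·93 + 0.1727·5 + 0.1324·17 + 0.1128·15 = 134.9006
  x_2 = 0.1617·15 + 0.0955·94 + 1.0989·14 + 0.1141·75 + 0.0825·93 + 0.1517·5 + 0.0689·17 + 0.1299·15 = 46.8918
  x_3 = 0.1741·15 + 0.0925·94 + 0.1767·14 + 1.0908·75 + 0.0869·93 + 0.1714·5 + 0.1469·17 + 0.1168·15 = 108.7758
  x_4 = 0.1472·15 + 0.0759·94 + 0.1017·14 + 0.1024·75 + 1.1012·93 + 0.1243·5 + 0.1669·17 + 0.1434·15 = 126.4678
  x_5 = 0.1634·15 + 0.1396·94 + 0.1679·14 + 0.1242·75 + 0.1287·93 + 1.1425·5 + 0.1297·17 + 0.0790·15 = 48.3112
  x_6 = 0.1434·15 + 0.0689·94 + 0.1378·14 + 0.0472·75 + 0.0621·93 + 0.1210·5 + 1.1515·17 + 0.0713·15 = 41.1167
  x_7 = 0.1973·15 + 0.1206·94 + 0.1691·14 + 0.0895·75 + 0.1390·93 + 0.1947·5 + 0.1504·17 + 1.1686·15 = 57.3699
Δx_5 = L[5,2] · Δd_2 = 0.1679 · 5 = 0.8394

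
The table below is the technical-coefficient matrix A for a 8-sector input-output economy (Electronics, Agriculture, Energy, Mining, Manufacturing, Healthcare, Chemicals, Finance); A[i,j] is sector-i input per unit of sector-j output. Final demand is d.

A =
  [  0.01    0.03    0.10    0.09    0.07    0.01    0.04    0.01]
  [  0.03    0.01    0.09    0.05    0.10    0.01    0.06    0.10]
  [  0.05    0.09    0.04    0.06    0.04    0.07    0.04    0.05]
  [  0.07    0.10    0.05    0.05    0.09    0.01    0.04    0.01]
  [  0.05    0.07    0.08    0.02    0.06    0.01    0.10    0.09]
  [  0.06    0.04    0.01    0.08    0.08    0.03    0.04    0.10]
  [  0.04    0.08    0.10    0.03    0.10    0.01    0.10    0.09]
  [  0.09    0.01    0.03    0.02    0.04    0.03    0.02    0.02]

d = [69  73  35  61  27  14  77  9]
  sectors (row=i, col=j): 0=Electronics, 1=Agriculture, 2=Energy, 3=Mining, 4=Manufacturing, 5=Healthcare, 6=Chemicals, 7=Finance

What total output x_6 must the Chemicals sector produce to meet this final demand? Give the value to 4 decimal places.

Form M = I − A:
  [  0.99   -0.03   -0.10   -0.09   -0.07   -0.01   -0.04   -0.01]
  [ -0.03    0.99   -0.09   -0.05   -0.10   -0.01   -0.06   -0.10]
  [ -0.05   -0.09    0.96   -0.06   -0.04   -0.07   -0.04   -0.05]
  [ -0.07   -0.10   -0.05    0.95   -0.09   -0.01   -0.04   -0.01]
  [ -0.05   -0.07   -0.08   -0.02    0.94   -0.01   -0.10   -0.09]
  [ -0.06   -0.04   -0.01   -0.08   -0.08    0.97   -0.04   -0.10]
  [ -0.04   -0.08   -0.10   -0.03   -0.10   -0.01    0.90   -0.09]
  [ -0.09   -0.01   -0.03   -0.02   -0.04   -0.03   -0.02    0.98]
Leontief inverse L = M⁻¹:
  [  1.0427    0.0725    0.1411    0.1196    0.1153    0.0264    0.0778    0.0469]
  [  0.0715    1.0551    0.1390    0.0831    0.1512    0.0296    0.1047    0.1428]
  [  0.0879    0.1294    1.0885    0.0978    0.0962    0.0866    0.0819    0.0958]
  [  0.1036    0.1409    0.1035    1.0854    0.1446    0.0253    0.0853    0.0555]
  [  0.0914    0.1147    0.1367    0.0570    1.1185    0.0300    0.1490    0.1397]
  [  0.0994    0.0794    0.0585    0.1136    0.1327    1.0447    0.0816    0.1396]
  [  0.0882    0.1331    0.1649    0.0718    0.1669    0.0332    1.1577    0.1487]
  [  0.1099    0.0341    0.0605    0.0442    0.0712    0.0398    0.0447    1.0432]
Total output x = L · d:
  x_0 = 1.0427·69 + 0.0725·73 + 0.1411·35 + 0.1196·61 + 0.1153·27 + 0.0264·14 + 0.0778·77 + 0.0469·9 = 99.3662
  x_1 = 0.0715·69 + 1.0551·73 + 0.1390·35 + 0.0831·61 + 0.1512·27 + 0.0296·14 + 0.1047·77 + 0.1428·9 = 105.7245
  x_2 = 0.0879·69 + 0.1294·73 + 1.0885·35 + 0.0978·61 + 0.0962·27 + 0.0866·14 + 0.0819·77 + 0.0958·9 = 70.5554
  x_3 = 0.1036·69 + 0.1409·73 + 0.1035·35 + 1.0854·61 + 0.1446·27 + 0.0253·14 + 0.0853·77 + 0.0555·9 = 98.5836
  x_4 = 0.0914·69 + 0.1147·73 + 0.1367·35 + 0.0570·61 + 1.1185·27 + 0.0300·14 + 0.1490·77 + 0.1397·9 = 66.2948
  x_5 = 0.0994·69 + 0.0794·73 + 0.0585·35 + 0.1136·61 + 0.1327·27 + 1.0447·14 + 0.0816·77 + 0.1396·9 = 47.3840
  x_6 = 0.0882·69 + 0.1331·73 + 0.1649·35 + 0.0718·61 + 0.1669·27 + 0.0332·14 + 1.1577·77 + 0.1487·9 = 121.4071
  x_7 = 0.1099·69 + 0.0341·73 + 0.0605·35 + 0.0442·61 + 0.0712·27 + 0.0398·14 + 0.0447·77 + 1.0432·9 = 30.1939

121.4071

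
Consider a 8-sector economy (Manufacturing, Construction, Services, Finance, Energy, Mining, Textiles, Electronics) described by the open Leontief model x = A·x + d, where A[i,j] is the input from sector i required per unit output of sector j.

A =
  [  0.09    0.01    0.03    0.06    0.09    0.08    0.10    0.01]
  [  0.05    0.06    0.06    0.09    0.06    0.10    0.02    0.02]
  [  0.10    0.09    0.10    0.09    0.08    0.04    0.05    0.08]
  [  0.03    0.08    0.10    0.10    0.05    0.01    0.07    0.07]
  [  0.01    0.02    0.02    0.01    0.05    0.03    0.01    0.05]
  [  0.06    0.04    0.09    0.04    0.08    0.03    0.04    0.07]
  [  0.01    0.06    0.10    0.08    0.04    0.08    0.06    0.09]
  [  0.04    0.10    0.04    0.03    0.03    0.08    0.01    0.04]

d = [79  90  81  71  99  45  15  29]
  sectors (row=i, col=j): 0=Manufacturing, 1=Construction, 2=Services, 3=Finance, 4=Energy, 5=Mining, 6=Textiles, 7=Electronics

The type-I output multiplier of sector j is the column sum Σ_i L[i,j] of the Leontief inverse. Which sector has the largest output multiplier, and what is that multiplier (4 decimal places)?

Form M = I − A:
  [  0.91   -0.01   -0.03   -0.06   -0.09   -0.08   -0.10   -0.01]
  [ -0.05    0.94   -0.06   -0.09   -0.06   -0.10   -0.02   -0.02]
  [ -0.10   -0.09    0.90   -0.09   -0.08   -0.04   -0.05   -0.08]
  [ -0.03   -0.08   -0.10    0.90   -0.05   -0.01   -0.07   -0.07]
  [ -0.01   -0.02   -0.02   -0.01    0.95   -0.03   -0.01   -0.05]
  [ -0.06   -0.04   -0.09   -0.04   -0.08    0.97   -0.04   -0.07]
  [ -0.01   -0.06   -0.10   -0.08   -0.04   -0.08    0.94   -0.09]
  [ -0.04   -0.10   -0.04   -0.03   -0.03   -0.08   -0.01    0.96]
Leontief inverse L = M⁻¹:
  [  1.1289    0.0533    0.0874    0.1109    0.1418    0.1242    0.1416    0.0580]
  [  0.0928    1.1077    0.1191    0.1438    0.1129    0.1420    0.0584    0.0662]
  [  0.1591    0.1574    1.1765    0.1641    0.1502    0.1042    0.1026    0.1400]
  [  0.0765    0.1412    0.1679    1.1651    0.1055    0.0625    0.1119    0.1232]
  [  0.0258    0.0400    0.0408    0.0281    1.0697    0.0487    0.0220    0.0679]
  [  0.1016    0.0877    0.1429    0.0895    0.1292    1.0747    0.0753    0.1135]
  [  0.0584    0.1225    0.1700    0.1427    0.0971    0.1317    1.1005    0.1456]
  [  0.0756    0.1384    0.0853    0.0727    0.0724    0.1187    0.0382    1.0738]
Total output x = L · d:
  x_0 = 1.1289·79 + 0.0533·90 + 0.0874·81 + 0.1109·71 + 0.1418·99 + 0.1242·45 + 0.1416·15 + 0.0580·29 = 132.3677
  x_1 = 0.0928·79 + 1.1077·90 + 0.1191·81 + 0.1438·71 + 0.1129·99 + 0.1420·45 + 0.0584·15 + 0.0662·29 = 147.2392
  x_2 = 0.1591·79 + 0.1574·90 + 1.1765·81 + 0.1641·71 + 0.1502·99 + 0.1042·45 + 0.1026·15 + 0.1400·29 = 158.8473
  x_3 = 0.0765·79 + 0.1412·90 + 0.1679·81 + 1.1651·71 + 0.1055·99 + 0.0625·45 + 0.1119·15 + 0.1232·29 = 133.5917
  x_4 = 0.0258·79 + 0.0400·90 + 0.0408·81 + 0.0281·71 + 1.0697·99 + 0.0487·45 + 0.0220·15 + 0.0679·29 = 121.3244
  x_5 = 0.1016·79 + 0.0877·90 + 0.1429·81 + 0.0895·71 + 0.1292·99 + 1.0747·45 + 0.0753·15 + 0.1135·29 = 99.4231
  x_6 = 0.0584·79 + 0.1225·90 + 0.1700·81 + 0.1427·71 + 0.0971·99 + 0.1317·45 + 1.1005·15 + 0.1456·29 = 75.8104
  x_7 = 0.0756·79 + 0.1384·90 + 0.0853·81 + 0.0727·71 + 0.0724·99 + 0.1187·45 + 0.0382·15 + 1.0738·29 = 74.7208
Output multipliers (column sums of L):
  Manufacturing: 1.7188
  Construction: 1.8482
  Services: 1.9899
  Finance: 1.9170
  Energy: 1.8788
  Mining: 1.8067
  Textiles: 1.6505
  Electronics: 1.7880

Services (1.9899)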